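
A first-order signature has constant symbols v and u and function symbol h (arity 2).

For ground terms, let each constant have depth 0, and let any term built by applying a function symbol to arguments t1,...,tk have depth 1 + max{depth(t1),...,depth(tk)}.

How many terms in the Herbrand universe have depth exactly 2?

Count level by level. With function symbols h/2, the terms of depth ≤ k are the 2 constants together with each function applied to depth-≤(k−1) tuples, so N_k = 2 + N_{k-1}^2.
N_0 = 2
N_1 = 2 + 2^2 = 6
N_2 = 2 + 6^2 = 38
Terms of depth exactly 2: N_2 − N_1 = 38 − 6 = 32.

32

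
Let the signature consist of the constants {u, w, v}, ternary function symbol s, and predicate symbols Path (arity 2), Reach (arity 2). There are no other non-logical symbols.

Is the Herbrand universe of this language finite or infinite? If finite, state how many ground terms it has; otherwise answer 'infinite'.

The signature has at least one function symbol (s, arity 3) and at least one constant (u).
Iterating s gives infinitely many distinct ground terms: u, s(u, u, u), s(s(u, u, u), s(u, u, u), s(u, u, u)), ...
So the Herbrand universe is infinite.

infinite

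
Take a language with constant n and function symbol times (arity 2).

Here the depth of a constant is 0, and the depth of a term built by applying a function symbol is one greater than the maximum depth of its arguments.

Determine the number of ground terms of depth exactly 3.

21

If N_k denotes the number of depth-≤k ground terms, the 1 constant gives N_0 = 1, and each function symbol of arity r contributes N_{k-1}^r new terms at level k: N_k = 1 + N_{k-1}^2.
N_0 = 1
N_1 = 1 + 1^2 = 2
N_2 = 1 + 2^2 = 5
N_3 = 1 + 5^2 = 26
Terms of depth exactly 3: N_3 − N_2 = 26 − 5 = 21.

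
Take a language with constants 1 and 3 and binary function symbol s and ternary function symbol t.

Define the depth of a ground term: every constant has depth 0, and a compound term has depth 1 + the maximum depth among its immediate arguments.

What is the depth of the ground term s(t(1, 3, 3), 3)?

depth(t(1, 3, 3)) = 1 + max(0, 0, 0) = 1
depth(s(t(1, 3, 3), 3)) = 1 + max(1, 0) = 2

2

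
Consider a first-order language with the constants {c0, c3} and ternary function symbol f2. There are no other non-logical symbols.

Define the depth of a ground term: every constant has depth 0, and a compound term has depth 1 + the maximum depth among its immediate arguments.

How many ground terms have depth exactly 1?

Write N_k for the number of ground terms of depth ≤ k. A term of depth ≤ k is either a constant or a function symbol applied to arguments of depth ≤ k−1, so N_k = 2 + N_{k-1}^3.
N_0 = 2
N_1 = 2 + 2^3 = 10
Terms of depth exactly 1: N_1 − N_0 = 10 − 2 = 8.

8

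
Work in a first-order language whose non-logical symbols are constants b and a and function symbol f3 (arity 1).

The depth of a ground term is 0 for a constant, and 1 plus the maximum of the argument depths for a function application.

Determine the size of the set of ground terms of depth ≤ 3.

If N_k denotes the number of depth-≤k ground terms, the 2 constants give N_0 = 2, and each function symbol of arity r contributes N_{k-1}^r new terms at level k: N_k = 2 + N_{k-1}.
N_0 = 2
N_1 = 2 + 2 = 4
N_2 = 2 + 4 = 6
N_3 = 2 + 6 = 8

8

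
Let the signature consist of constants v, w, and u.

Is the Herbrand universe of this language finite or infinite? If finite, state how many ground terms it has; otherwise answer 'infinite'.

There are no function symbols, so every ground term is one of the 3 constants.
The Herbrand universe is {v, w, u}, which is finite with 3 elements.

3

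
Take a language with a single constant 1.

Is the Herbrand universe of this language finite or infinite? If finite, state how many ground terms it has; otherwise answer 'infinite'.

1

There are no function symbols, so the only ground term is the single constant.
The Herbrand universe is {1}, finite with 1 element.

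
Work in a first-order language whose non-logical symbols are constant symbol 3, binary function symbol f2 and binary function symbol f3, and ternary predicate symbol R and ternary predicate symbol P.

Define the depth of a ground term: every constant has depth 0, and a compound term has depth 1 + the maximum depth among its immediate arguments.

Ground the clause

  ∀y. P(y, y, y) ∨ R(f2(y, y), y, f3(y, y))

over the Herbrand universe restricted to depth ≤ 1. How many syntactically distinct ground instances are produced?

Ground terms of depth ≤ 1:
  Write N_k for the number of ground terms of depth ≤ k. A term of depth ≤ k is either a constant or a function symbol applied to arguments of depth ≤ k−1, so N_k = 1 + N_{k-1}^2 + N_{k-1}^2.
  N_0 = 1
  N_1 = 1 + 1^2 + 1^2 = 3
  Explicitly: 3, f2(3, 3), f3(3, 3).
So there are 3 ground terms available for substitution.
The body mentions the single quantified variable y; since ground terms form a free algebra, no two substitutions collapse to the same formula.
Number of ground instances = 3.

3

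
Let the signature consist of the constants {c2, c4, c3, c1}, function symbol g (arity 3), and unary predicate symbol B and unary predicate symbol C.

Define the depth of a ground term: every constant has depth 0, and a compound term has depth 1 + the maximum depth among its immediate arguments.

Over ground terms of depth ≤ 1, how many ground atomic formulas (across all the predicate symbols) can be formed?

First count ground terms of depth ≤ 1.
Let N_k count ground terms of depth at most k. Each non-constant term of depth ≤ k is some function symbol applied to depth-≤(k−1) arguments, giving N_k = 4 + N_{k-1}^3.
N_0 = 4
N_1 = 4 + 4^3 = 68
So |H| = 68.
Each predicate of arity r yields |H|^r ground atoms (one per choice of an r-tuple from H):
  B: 68;  C: 68
Total ground atoms: 68 + 68 = 136.

136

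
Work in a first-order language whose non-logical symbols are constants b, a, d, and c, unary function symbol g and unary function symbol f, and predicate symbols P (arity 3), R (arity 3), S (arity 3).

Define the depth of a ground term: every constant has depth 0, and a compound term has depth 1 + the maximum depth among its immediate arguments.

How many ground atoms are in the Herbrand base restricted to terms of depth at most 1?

First count ground terms of depth ≤ 1.
Write N_k for the number of ground terms of depth ≤ k. A term of depth ≤ k is either a constant or a function symbol applied to arguments of depth ≤ k−1, so N_k = 4 + N_{k-1} + N_{k-1}.
N_0 = 4
N_1 = 4 + 4 + 4 = 12
Explicitly: b, a, d, c, g(b), g(a), g(d), g(c), f(b), f(a), f(d), f(c).
So |H| = 12.
Each predicate of arity r yields |H|^r ground atoms (one per choice of an r-tuple from H):
  P: 12^3 = 1728;  R: 12^3 = 1728;  S: 12^3 = 1728
Total ground atoms: 1728 + 1728 + 1728 = 5184.

5184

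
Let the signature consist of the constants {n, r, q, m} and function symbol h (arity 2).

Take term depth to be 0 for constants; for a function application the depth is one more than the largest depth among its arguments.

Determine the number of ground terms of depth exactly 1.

16

If N_k denotes the number of depth-≤k ground terms, the 4 constants give N_0 = 4, and each function symbol of arity r contributes N_{k-1}^r new terms at level k: N_k = 4 + N_{k-1}^2.
N_0 = 4
N_1 = 4 + 4^2 = 20
Terms of depth exactly 1: N_1 − N_0 = 20 − 4 = 16.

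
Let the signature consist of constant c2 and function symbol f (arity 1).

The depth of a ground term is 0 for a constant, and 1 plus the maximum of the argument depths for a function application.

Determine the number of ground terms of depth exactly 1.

1

Write N_k for the number of ground terms of depth ≤ k. A term of depth ≤ k is either a constant or a function symbol applied to arguments of depth ≤ k−1, so N_k = 1 + N_{k-1}.
N_0 = 1
N_1 = 1 + 1 = 2
Terms of depth exactly 1: N_1 − N_0 = 2 − 1 = 1.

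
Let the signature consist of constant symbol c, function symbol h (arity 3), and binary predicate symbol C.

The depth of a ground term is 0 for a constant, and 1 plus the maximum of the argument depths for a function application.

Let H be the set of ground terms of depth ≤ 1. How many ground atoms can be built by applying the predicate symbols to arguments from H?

First count ground terms of depth ≤ 1.
Let N_k count ground terms of depth at most k. Each non-constant term of depth ≤ k is some function symbol applied to depth-≤(k−1) arguments, giving N_k = 1 + N_{k-1}^3.
N_0 = 1
N_1 = 1 + 1^3 = 2
Explicitly: c, h(c, c, c).
So |H| = 2.
For each predicate symbol, the number of ground atoms is |H| raised to its arity; summing:
  C: 2^2 = 4
Total ground atoms: 4.

4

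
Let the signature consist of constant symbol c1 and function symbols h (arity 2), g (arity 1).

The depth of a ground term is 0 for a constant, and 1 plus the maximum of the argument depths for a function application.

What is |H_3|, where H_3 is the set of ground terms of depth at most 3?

183

Write N_k for the number of ground terms of depth ≤ k. A term of depth ≤ k is either a constant or a function symbol applied to arguments of depth ≤ k−1, so N_k = 1 + N_{k-1}^2 + N_{k-1}.
N_0 = 1
N_1 = 1 + 1^2 + 1 = 3
N_2 = 1 + 3^2 + 3 = 13
N_3 = 1 + 13^2 + 13 = 183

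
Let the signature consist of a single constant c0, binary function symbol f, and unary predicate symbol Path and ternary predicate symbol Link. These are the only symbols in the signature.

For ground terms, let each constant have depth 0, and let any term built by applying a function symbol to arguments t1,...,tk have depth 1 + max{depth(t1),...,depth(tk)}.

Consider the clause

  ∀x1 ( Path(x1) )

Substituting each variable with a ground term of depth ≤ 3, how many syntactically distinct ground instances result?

26

Ground terms of depth ≤ 3:
  Let N_k count ground terms of depth at most k. Each non-constant term of depth ≤ k is some function symbol applied to depth-≤(k−1) arguments, giving N_k = 1 + N_{k-1}^2.
  N_0 = 1
  N_1 = 1 + 1^2 = 2
  N_2 = 1 + 2^2 = 5
  N_3 = 1 + 5^2 = 26
So there are 26 ground terms available for substitution.
The variable x1 ranges independently over the available ground terms, and distinct assignments produce distinct instances.
Number of ground instances = 26.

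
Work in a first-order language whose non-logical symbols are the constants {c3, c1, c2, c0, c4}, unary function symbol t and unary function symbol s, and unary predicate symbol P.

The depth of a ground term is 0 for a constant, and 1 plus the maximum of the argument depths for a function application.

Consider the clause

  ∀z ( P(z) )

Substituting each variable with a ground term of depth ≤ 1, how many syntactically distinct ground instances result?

Ground terms of depth ≤ 1:
  Let N_k = |{terms of depth ≤ k}|. Then N_0 = 5 and N_k = 5 + N_{k-1} + N_{k-1} for k ≥ 1 (one summand per function symbol, arity giving the exponent).
  N_0 = 5
  N_1 = 5 + 5 + 5 = 15
So there are 15 ground terms available for substitution.
The variable z ranges independently over the available ground terms, and distinct assignments produce distinct instances.
Number of ground instances = 15.

15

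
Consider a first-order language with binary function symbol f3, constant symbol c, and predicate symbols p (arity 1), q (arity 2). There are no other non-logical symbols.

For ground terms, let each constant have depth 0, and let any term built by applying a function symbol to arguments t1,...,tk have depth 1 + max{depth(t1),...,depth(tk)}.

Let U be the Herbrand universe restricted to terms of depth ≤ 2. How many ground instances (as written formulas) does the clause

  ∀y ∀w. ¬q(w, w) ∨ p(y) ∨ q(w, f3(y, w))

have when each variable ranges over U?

25

Ground terms of depth ≤ 2:
  Write N_k for the number of ground terms of depth ≤ k. A term of depth ≤ k is either a constant or a function symbol applied to arguments of depth ≤ k−1, so N_k = 1 + N_{k-1}^2.
  N_0 = 1
  N_1 = 1 + 1^2 = 2
  N_2 = 1 + 2^2 = 5
So there are 5 ground terms available for substitution.
The body mentions every one of the 2 quantified variables; since ground terms form a free algebra, no two substitutions collapse to the same formula.
Number of ground instances = 5^2 = 25.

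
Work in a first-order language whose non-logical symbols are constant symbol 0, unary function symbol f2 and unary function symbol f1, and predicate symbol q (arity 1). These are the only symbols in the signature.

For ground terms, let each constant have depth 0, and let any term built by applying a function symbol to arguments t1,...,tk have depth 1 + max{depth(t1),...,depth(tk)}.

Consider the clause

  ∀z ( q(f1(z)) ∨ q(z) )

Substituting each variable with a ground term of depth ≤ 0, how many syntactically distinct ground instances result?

1

Ground terms of depth ≤ 0:
  Let N_k count ground terms of depth at most k. Each non-constant term of depth ≤ k is some function symbol applied to depth-≤(k−1) arguments, giving N_k = 1 + N_{k-1} + N_{k-1}.
  N_0 = 1
So there is exactly 1 ground term available for substitution.
The body mentions the single quantified variable z; since ground terms form a free algebra, no two substitutions collapse to the same formula.
Number of ground instances = 1.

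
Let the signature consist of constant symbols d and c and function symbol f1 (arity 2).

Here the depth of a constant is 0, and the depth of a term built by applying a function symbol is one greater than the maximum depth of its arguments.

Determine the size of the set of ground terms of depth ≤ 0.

2

Let N_k count ground terms of depth at most k. Each non-constant term of depth ≤ k is some function symbol applied to depth-≤(k−1) arguments, giving N_k = 2 + N_{k-1}^2.
N_0 = 2
Explicitly: d, c.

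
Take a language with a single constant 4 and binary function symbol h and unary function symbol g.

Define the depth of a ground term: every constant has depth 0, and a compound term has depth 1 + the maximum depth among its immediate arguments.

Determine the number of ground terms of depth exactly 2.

Write N_k for the number of ground terms of depth ≤ k. A term of depth ≤ k is either a constant or a function symbol applied to arguments of depth ≤ k−1, so N_k = 1 + N_{k-1}^2 + N_{k-1}.
N_0 = 1
N_1 = 1 + 1^2 + 1 = 3
N_2 = 1 + 3^2 + 3 = 13
Terms of depth exactly 2: N_2 − N_1 = 13 − 3 = 10.

10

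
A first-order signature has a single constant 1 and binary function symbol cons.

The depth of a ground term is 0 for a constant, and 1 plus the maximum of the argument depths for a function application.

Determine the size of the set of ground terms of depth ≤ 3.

26

Count level by level. With function symbols cons/2, the terms of depth ≤ k are the 1 constant together with each function applied to depth-≤(k−1) tuples, so N_k = 1 + N_{k-1}^2.
N_0 = 1
N_1 = 1 + 1^2 = 2
N_2 = 1 + 2^2 = 5
N_3 = 1 + 5^2 = 26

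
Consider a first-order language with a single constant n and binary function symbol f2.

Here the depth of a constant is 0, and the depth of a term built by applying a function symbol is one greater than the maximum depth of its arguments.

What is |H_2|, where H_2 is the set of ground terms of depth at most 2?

Write N_k for the number of ground terms of depth ≤ k. A term of depth ≤ k is either a constant or a function symbol applied to arguments of depth ≤ k−1, so N_k = 1 + N_{k-1}^2.
N_0 = 1
N_1 = 1 + 1^2 = 2
N_2 = 1 + 2^2 = 5
Explicitly: n, f2(n, n), f2(n, f2(n, n)), f2(f2(n, n), n), f2(f2(n, n), f2(n, n)).

5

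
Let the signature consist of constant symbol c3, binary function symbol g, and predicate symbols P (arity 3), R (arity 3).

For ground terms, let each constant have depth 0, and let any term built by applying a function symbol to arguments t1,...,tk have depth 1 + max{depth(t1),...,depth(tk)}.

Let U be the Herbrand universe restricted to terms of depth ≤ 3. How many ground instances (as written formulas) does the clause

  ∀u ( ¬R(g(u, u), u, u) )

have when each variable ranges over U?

Ground terms of depth ≤ 3:
  Let N_k = |{terms of depth ≤ k}|. Then N_0 = 1 and N_k = 1 + N_{k-1}^2 for k ≥ 1 (one summand per function symbol, arity giving the exponent).
  N_0 = 1
  N_1 = 1 + 1^2 = 2
  N_2 = 1 + 2^2 = 5
  N_3 = 1 + 5^2 = 26
So there are 26 ground terms available for substitution.
The body mentions the single quantified variable u; since ground terms form a free algebra, no two substitutions collapse to the same formula.
Number of ground instances = 26.

26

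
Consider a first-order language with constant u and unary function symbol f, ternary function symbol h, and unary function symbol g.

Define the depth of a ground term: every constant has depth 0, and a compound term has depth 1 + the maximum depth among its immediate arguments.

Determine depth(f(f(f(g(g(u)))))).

depth(g(u)) = 1 + depth(u) = 1 + 0 = 1
depth(g(g(u))) = 1 + depth(g(u)) = 1 + 1 = 2
depth(f(g(g(u)))) = 1 + depth(g(g(u))) = 1 + 2 = 3
depth(f(f(g(g(u))))) = 1 + depth(f(g(g(u)))) = 1 + 3 = 4
depth(f(f(f(g(g(u)))))) = 1 + depth(f(f(g(g(u))))) = 1 + 4 = 5

5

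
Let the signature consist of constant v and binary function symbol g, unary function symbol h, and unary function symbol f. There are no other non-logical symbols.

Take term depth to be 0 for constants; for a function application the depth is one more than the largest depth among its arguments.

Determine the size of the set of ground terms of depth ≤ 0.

1

Let N_k count ground terms of depth at most k. Each non-constant term of depth ≤ k is some function symbol applied to depth-≤(k−1) arguments, giving N_k = 1 + N_{k-1}^2 + N_{k-1} + N_{k-1}.
N_0 = 1
Explicitly: v.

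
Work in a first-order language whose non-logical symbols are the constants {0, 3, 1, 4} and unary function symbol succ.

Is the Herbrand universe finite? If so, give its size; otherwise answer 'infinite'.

The signature has at least one function symbol (succ, arity 1) and at least one constant (0).
Iterating succ gives infinitely many distinct ground terms: 0, succ(0), succ(succ(0)), ...
So the Herbrand universe is infinite.

infinite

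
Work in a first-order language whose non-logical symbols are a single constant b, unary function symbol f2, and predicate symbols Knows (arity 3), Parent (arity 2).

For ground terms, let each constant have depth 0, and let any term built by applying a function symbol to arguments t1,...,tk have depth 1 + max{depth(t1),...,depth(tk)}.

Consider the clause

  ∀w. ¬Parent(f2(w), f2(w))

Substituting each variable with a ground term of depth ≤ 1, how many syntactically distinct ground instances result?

2

Ground terms of depth ≤ 1:
  Count level by level. With function symbols f2/1, the terms of depth ≤ k are the 1 constant together with each function applied to depth-≤(k−1) tuples, so N_k = 1 + N_{k-1}.
  N_0 = 1
  N_1 = 1 + 1 = 2
  Explicitly: b, f2(b).
So there are 2 ground terms available for substitution.
The body mentions the single quantified variable w; since ground terms form a free algebra, no two substitutions collapse to the same formula.
Number of ground instances = 2.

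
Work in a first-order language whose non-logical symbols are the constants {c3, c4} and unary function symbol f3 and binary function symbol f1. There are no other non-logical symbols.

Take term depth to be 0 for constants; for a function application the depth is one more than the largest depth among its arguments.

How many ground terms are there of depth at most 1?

Count level by level. With function symbols f3/1, f1/2, the terms of depth ≤ k are the 2 constants together with each function applied to depth-≤(k−1) tuples, so N_k = 2 + N_{k-1} + N_{k-1}^2.
N_0 = 2
N_1 = 2 + 2 + 2^2 = 8

8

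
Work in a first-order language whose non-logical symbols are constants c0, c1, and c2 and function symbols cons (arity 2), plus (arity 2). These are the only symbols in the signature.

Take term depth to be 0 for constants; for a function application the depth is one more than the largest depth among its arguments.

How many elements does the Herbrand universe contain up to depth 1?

Let N_k count ground terms of depth at most k. Each non-constant term of depth ≤ k is some function symbol applied to depth-≤(k−1) arguments, giving N_k = 3 + N_{k-1}^2 + N_{k-1}^2.
N_0 = 3
N_1 = 3 + 3^2 + 3^2 = 21

21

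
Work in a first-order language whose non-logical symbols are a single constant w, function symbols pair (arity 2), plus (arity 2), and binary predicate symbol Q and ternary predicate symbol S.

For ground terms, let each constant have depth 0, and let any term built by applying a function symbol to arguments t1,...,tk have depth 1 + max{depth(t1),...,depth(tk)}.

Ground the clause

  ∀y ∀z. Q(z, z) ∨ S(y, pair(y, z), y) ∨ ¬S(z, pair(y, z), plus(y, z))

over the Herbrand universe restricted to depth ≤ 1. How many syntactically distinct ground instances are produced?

9

Ground terms of depth ≤ 1:
  Let N_k count ground terms of depth at most k. Each non-constant term of depth ≤ k is some function symbol applied to depth-≤(k−1) arguments, giving N_k = 1 + N_{k-1}^2 + N_{k-1}^2.
  N_0 = 1
  N_1 = 1 + 1^2 + 1^2 = 3
So there are 3 ground terms available for substitution.
The body mentions every one of the 2 quantified variables; since ground terms form a free algebra, no two substitutions collapse to the same formula.
Number of ground instances = 3^2 = 9.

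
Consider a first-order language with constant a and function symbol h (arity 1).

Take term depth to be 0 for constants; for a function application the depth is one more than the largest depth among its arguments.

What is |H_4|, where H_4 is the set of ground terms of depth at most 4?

Count level by level. With function symbols h/1, the terms of depth ≤ k are the 1 constant together with each function applied to depth-≤(k−1) tuples, so N_k = 1 + N_{k-1}.
N_0 = 1
N_1 = 1 + 1 = 2
N_2 = 1 + 2 = 3
N_3 = 1 + 3 = 4
N_4 = 1 + 4 = 5
Explicitly: a, h(a), h(h(a)), h(h(h(a))), h(h(h(h(a)))).

5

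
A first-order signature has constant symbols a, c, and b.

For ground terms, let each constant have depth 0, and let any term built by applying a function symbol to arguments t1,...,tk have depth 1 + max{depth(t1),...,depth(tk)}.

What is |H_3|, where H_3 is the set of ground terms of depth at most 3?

3

With no function symbols every ground term is a constant, so there are exactly 3 ground terms at every depth bound.
N_0 = 3
N_1 = 3
N_2 = 3
N_3 = 3
Explicitly: a, c, b.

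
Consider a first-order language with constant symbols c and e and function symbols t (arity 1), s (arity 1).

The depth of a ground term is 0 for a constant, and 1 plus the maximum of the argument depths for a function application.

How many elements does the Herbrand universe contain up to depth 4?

62

If N_k denotes the number of depth-≤k ground terms, the 2 constants give N_0 = 2, and each function symbol of arity r contributes N_{k-1}^r new terms at level k: N_k = 2 + N_{k-1} + N_{k-1}.
N_0 = 2
N_1 = 2 + 2 + 2 = 6
N_2 = 2 + 6 + 6 = 14
N_3 = 2 + 14 + 14 = 30
N_4 = 2 + 30 + 30 = 62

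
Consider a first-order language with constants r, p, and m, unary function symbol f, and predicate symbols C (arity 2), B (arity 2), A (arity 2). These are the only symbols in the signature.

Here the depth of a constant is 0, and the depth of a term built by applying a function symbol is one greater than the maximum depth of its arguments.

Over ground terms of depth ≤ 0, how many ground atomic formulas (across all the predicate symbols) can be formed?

First count ground terms of depth ≤ 0.
Write N_k for the number of ground terms of depth ≤ k. A term of depth ≤ k is either a constant or a function symbol applied to arguments of depth ≤ k−1, so N_k = 3 + N_{k-1}.
N_0 = 3
Explicitly: r, p, m.
So |H| = 3.
A ground atom is a predicate applied to a tuple of terms from H, so the count is the sum over predicates of |H|^arity:
  C: 3^2 = 9;  B: 3^2 = 9;  A: 3^2 = 9
Total ground atoms: 9 + 9 + 9 = 27.

27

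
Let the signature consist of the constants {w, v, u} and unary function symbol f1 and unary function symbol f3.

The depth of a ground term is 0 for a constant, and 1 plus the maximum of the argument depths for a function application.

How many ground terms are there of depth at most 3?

45

Write N_k for the number of ground terms of depth ≤ k. A term of depth ≤ k is either a constant or a function symbol applied to arguments of depth ≤ k−1, so N_k = 3 + N_{k-1} + N_{k-1}.
N_0 = 3
N_1 = 3 + 3 + 3 = 9
N_2 = 3 + 9 + 9 = 21
N_3 = 3 + 21 + 21 = 45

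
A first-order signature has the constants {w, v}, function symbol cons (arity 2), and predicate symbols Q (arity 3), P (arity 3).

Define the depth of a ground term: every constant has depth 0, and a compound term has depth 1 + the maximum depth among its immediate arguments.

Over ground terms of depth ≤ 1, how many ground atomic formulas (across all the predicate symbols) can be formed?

432

First count ground terms of depth ≤ 1.
Count level by level. With function symbols cons/2, the terms of depth ≤ k are the 2 constants together with each function applied to depth-≤(k−1) tuples, so N_k = 2 + N_{k-1}^2.
N_0 = 2
N_1 = 2 + 2^2 = 6
Explicitly: w, v, cons(w, w), cons(w, v), cons(v, w), cons(v, v).
So |H| = 6.
For each predicate symbol, the number of ground atoms is |H| raised to its arity; summing:
  Q: 6^3 = 216;  P: 6^3 = 216
Total ground atoms: 216 + 216 = 432.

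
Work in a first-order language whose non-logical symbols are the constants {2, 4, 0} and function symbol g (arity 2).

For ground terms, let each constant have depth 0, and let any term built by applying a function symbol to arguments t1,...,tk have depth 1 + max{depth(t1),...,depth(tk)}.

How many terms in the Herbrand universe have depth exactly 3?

Write N_k for the number of ground terms of depth ≤ k. A term of depth ≤ k is either a constant or a function symbol applied to arguments of depth ≤ k−1, so N_k = 3 + N_{k-1}^2.
N_0 = 3
N_1 = 3 + 3^2 = 12
N_2 = 3 + 12^2 = 147
N_3 = 3 + 147^2 = 21612
Terms of depth exactly 3: N_3 − N_2 = 21612 − 147 = 21465.

21465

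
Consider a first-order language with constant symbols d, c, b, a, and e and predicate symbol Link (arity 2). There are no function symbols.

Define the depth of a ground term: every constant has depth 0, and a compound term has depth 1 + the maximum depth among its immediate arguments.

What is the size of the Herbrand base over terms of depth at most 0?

25

First count ground terms of depth ≤ 0.
With no function symbols every ground term is a constant, so there are exactly 5 ground terms at every depth bound.
N_0 = 5
Explicitly: d, c, b, a, e.
So |H| = 5.
A ground atom is a predicate applied to a tuple of terms from H, so the count is the sum over predicates of |H|^arity:
  Link: 5^2 = 25
Total ground atoms: 25.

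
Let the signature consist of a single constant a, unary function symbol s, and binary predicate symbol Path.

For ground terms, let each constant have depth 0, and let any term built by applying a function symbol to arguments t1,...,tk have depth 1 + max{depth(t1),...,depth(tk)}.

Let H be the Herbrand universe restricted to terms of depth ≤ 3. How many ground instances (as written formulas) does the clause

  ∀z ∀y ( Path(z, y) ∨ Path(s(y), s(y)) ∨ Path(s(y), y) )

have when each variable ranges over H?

Ground terms of depth ≤ 3:
  Let N_k = |{terms of depth ≤ k}|. Then N_0 = 1 and N_k = 1 + N_{k-1} for k ≥ 1 (one summand per function symbol, arity giving the exponent).
  N_0 = 1
  N_1 = 1 + 1 = 2
  N_2 = 1 + 2 = 3
  N_3 = 1 + 3 = 4
  Explicitly: a, s(a), s(s(a)), s(s(s(a))).
So there are 4 ground terms available for substitution.
Each of z, y ranges independently over the available ground terms, and distinct assignments produce distinct instances.
Number of ground instances = 4^2 = 16.

16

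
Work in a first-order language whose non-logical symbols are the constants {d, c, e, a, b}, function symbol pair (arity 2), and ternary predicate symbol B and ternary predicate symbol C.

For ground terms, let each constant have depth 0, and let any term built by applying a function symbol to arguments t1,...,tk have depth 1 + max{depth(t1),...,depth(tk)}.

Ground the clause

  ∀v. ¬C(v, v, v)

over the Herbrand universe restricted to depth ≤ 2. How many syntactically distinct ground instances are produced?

905

Ground terms of depth ≤ 2:
  Let N_k count ground terms of depth at most k. Each non-constant term of depth ≤ k is some function symbol applied to depth-≤(k−1) arguments, giving N_k = 5 + N_{k-1}^2.
  N_0 = 5
  N_1 = 5 + 5^2 = 30
  N_2 = 5 + 30^2 = 905
So there are 905 ground terms available for substitution.
The body mentions the single quantified variable v; since ground terms form a free algebra, no two substitutions collapse to the same formula.
Number of ground instances = 905.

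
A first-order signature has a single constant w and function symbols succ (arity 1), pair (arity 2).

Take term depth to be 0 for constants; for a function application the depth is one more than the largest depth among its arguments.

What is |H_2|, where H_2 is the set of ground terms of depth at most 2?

13

Write N_k for the number of ground terms of depth ≤ k. A term of depth ≤ k is either a constant or a function symbol applied to arguments of depth ≤ k−1, so N_k = 1 + N_{k-1} + N_{k-1}^2.
N_0 = 1
N_1 = 1 + 1 + 1^2 = 3
N_2 = 1 + 3 + 3^2 = 13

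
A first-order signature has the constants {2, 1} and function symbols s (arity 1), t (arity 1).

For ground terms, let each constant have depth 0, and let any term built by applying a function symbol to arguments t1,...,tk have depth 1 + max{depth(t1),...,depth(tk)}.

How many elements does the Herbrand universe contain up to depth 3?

30

Count level by level. With function symbols s/1, t/1, the terms of depth ≤ k are the 2 constants together with each function applied to depth-≤(k−1) tuples, so N_k = 2 + N_{k-1} + N_{k-1}.
N_0 = 2
N_1 = 2 + 2 + 2 = 6
N_2 = 2 + 6 + 6 = 14
N_3 = 2 + 14 + 14 = 30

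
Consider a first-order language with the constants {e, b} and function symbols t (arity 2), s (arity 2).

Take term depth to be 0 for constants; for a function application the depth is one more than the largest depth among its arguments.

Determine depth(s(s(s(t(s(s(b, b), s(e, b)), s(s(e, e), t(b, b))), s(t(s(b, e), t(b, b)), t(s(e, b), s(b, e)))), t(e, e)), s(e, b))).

6

depth(s(b, b)) = 1 + max(0, 0) = 1
depth(s(e, b)) = 1 + max(0, 0) = 1
depth(s(s(b, b), s(e, b))) = 1 + max(1, 1) = 2
depth(s(e, e)) = 1 + max(0, 0) = 1
depth(t(b, b)) = 1 + max(0, 0) = 1
depth(s(s(e, e), t(b, b))) = 1 + max(1, 1) = 2
depth(t(s(s(b, b), s(e, b)), s(s(e, e), t(b, b)))) = 1 + max(2, 2) = 3
depth(s(b, e)) = 1 + max(0, 0) = 1
depth(t(s(b, e), t(b, b))) = 1 + max(1, 1) = 2
depth(t(s(e, b), s(b, e))) = 1 + max(1, 1) = 2
depth(s(t(s(b, e), t(b, b)), t(s(e, b), s(b, e)))) = 1 + max(2, 2) = 3
depth(s(t(s(s(b, b), s(e, b)), s(s(e, e), t(b, b))), s(t(s(b, e), t(b, b)), t(s(e, b), s(b, e))))) = 1 + max(3, 3) = 4
depth(t(e, e)) = 1 + max(0, 0) = 1
depth(s(s(t(s(s(b, b), s(e, b)), s(s(e, e), t(b, b))), s(t(s(b, e), t(b, b)), t(s(e, b), s(b, e)))), t(e, e))) = 1 + max(4, 1) = 5
depth(s(s(s(t(s(s(b, b), s(e, b)), s(s(e, e), t(b, b))), s(t(s(b, e), t(b, b)), t(s(e, b), s(b, e)))), t(e, e)), s(e, b))) = 1 + max(5, 1) = 6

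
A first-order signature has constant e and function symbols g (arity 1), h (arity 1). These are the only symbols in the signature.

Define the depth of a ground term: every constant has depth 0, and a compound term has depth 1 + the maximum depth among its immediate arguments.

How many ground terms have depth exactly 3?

8

Write N_k for the number of ground terms of depth ≤ k. A term of depth ≤ k is either a constant or a function symbol applied to arguments of depth ≤ k−1, so N_k = 1 + N_{k-1} + N_{k-1}.
N_0 = 1
N_1 = 1 + 1 + 1 = 3
N_2 = 1 + 3 + 3 = 7
N_3 = 1 + 7 + 7 = 15
Terms of depth exactly 3: N_3 − N_2 = 15 − 7 = 8.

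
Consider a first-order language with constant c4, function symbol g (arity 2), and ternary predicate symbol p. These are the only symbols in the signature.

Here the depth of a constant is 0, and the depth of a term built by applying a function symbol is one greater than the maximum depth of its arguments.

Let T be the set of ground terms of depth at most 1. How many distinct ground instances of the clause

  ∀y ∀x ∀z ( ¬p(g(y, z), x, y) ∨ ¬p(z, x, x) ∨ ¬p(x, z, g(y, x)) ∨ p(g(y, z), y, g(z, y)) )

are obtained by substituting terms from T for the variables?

Ground terms of depth ≤ 1:
  Write N_k for the number of ground terms of depth ≤ k. A term of depth ≤ k is either a constant or a function symbol applied to arguments of depth ≤ k−1, so N_k = 1 + N_{k-1}^2.
  N_0 = 1
  N_1 = 1 + 1^2 = 2
  Explicitly: c4, g(c4, c4).
So there are 2 ground terms available for substitution.
The clause has 3 distinct variables (y, x, z), each appearing in the body. In the free term algebra distinct substitutions yield syntactically distinct ground instances.
Number of ground instances = 2^3 = 8.

8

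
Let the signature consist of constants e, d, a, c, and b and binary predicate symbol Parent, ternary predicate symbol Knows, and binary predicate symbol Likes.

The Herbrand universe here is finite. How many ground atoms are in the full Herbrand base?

175

With no function symbols, the Herbrand universe is just the 5 constants.
Ground atoms per predicate: Parent: 5^2 = 25, Knows: 5^3 = 125, Likes: 5^2 = 25.
Herbrand base size = 25 + 125 + 25 = 175.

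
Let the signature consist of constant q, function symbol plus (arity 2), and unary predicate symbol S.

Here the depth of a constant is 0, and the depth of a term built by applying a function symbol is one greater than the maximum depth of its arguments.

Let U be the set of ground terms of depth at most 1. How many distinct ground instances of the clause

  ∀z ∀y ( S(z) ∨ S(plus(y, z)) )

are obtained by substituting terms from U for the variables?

4

Ground terms of depth ≤ 1:
  Let N_k count ground terms of depth at most k. Each non-constant term of depth ≤ k is some function symbol applied to depth-≤(k−1) arguments, giving N_k = 1 + N_{k-1}^2.
  N_0 = 1
  N_1 = 1 + 1^2 = 2
So there are 2 ground terms available for substitution.
There are 2 variables to instantiate (z, y), each occurring in at least one literal, so different choices give different ground instances.
Number of ground instances = 2^2 = 4.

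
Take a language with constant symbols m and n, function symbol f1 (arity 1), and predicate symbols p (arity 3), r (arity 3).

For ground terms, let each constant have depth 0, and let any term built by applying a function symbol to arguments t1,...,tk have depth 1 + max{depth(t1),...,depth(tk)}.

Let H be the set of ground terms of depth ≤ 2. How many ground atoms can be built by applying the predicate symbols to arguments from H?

432

First count ground terms of depth ≤ 2.
Write N_k for the number of ground terms of depth ≤ k. A term of depth ≤ k is either a constant or a function symbol applied to arguments of depth ≤ k−1, so N_k = 2 + N_{k-1}.
N_0 = 2
N_1 = 2 + 2 = 4
N_2 = 2 + 4 = 6
Explicitly: m, n, f1(m), f1(n), f1(f1(m)), f1(f1(n)).
So |H| = 6.
Ground atoms are formed by filling each argument slot of a predicate with a term from H, so an r-ary predicate gives |H|^r atoms:
  p: 6^3 = 216;  r: 6^3 = 216
Total ground atoms: 216 + 216 = 432.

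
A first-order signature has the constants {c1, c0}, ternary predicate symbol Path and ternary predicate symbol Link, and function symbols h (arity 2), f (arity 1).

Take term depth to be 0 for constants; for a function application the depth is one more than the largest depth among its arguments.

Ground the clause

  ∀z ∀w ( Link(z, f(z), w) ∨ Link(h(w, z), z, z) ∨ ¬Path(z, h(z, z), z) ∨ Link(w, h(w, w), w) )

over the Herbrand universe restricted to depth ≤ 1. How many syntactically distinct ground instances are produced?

Ground terms of depth ≤ 1:
  Let N_k count ground terms of depth at most k. Each non-constant term of depth ≤ k is some function symbol applied to depth-≤(k−1) arguments, giving N_k = 2 + N_{k-1}^2 + N_{k-1}.
  N_0 = 2
  N_1 = 2 + 2^2 + 2 = 8
  Explicitly: c1, c0, h(c1, c1), h(c1, c0), h(c0, c1), h(c0, c0), f(c1), f(c0).
So there are 8 ground terms available for substitution.
There are 2 variables to instantiate (z, w), each occurring in at least one literal, so different choices give different ground instances.
Number of ground instances = 8^2 = 64.

64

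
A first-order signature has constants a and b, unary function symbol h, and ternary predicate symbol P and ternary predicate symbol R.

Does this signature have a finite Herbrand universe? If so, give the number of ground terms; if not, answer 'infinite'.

infinite

The signature has at least one function symbol (h, arity 1) and at least one constant (a).
Iterating h gives infinitely many distinct ground terms: a, h(a), h(h(a)), ...
So the Herbrand universe is infinite.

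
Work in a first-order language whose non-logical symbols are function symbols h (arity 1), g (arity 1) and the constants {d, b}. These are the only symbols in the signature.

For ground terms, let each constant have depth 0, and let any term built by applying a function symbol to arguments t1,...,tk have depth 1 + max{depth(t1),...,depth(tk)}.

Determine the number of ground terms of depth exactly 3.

If N_k denotes the number of depth-≤k ground terms, the 2 constants give N_0 = 2, and each function symbol of arity r contributes N_{k-1}^r new terms at level k: N_k = 2 + N_{k-1} + N_{k-1}.
N_0 = 2
N_1 = 2 + 2 + 2 = 6
N_2 = 2 + 6 + 6 = 14
N_3 = 2 + 14 + 14 = 30
Terms of depth exactly 3: N_3 − N_2 = 30 − 14 = 16.

16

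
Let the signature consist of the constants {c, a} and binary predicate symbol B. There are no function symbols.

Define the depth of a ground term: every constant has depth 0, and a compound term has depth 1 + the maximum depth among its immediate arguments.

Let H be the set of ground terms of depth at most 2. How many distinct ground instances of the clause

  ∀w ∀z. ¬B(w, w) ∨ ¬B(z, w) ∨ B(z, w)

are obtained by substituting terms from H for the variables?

Ground terms of depth ≤ 2:
  With no function symbols every ground term is a constant, so there are exactly 2 ground terms at every depth bound.
  N_0 = 2
  N_1 = 2
  N_2 = 2
So there are 2 ground terms available for substitution.
The clause has 2 distinct variables (w, z), each appearing in the body. In the free term algebra distinct substitutions yield syntactically distinct ground instances.
Number of ground instances = 2^2 = 4.

4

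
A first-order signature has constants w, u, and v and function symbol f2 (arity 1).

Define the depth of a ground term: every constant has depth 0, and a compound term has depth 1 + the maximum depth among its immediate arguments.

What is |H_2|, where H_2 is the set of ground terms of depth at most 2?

9

Let N_k count ground terms of depth at most k. Each non-constant term of depth ≤ k is some function symbol applied to depth-≤(k−1) arguments, giving N_k = 3 + N_{k-1}.
N_0 = 3
N_1 = 3 + 3 = 6
N_2 = 3 + 6 = 9
Explicitly: w, u, v, f2(w), f2(u), f2(v), f2(f2(w)), f2(f2(u)), f2(f2(v)).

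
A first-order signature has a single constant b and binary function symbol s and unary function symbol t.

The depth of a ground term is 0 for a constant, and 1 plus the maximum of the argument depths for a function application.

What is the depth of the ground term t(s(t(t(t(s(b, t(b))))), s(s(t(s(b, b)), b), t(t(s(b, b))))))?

7

depth(t(b)) = 1 + depth(b) = 1 + 0 = 1
depth(s(b, t(b))) = 1 + max(0, 1) = 2
depth(t(s(b, t(b)))) = 1 + depth(s(b, t(b))) = 1 + 2 = 3
depth(t(t(s(b, t(b))))) = 1 + depth(t(s(b, t(b)))) = 1 + 3 = 4
depth(t(t(t(s(b, t(b)))))) = 1 + depth(t(t(s(b, t(b))))) = 1 + 4 = 5
depth(s(b, b)) = 1 + max(0, 0) = 1
depth(t(s(b, b))) = 1 + depth(s(b, b)) = 1 + 1 = 2
depth(s(t(s(b, b)), b)) = 1 + max(2, 0) = 3
depth(t(t(s(b, b)))) = 1 + depth(t(s(b, b))) = 1 + 2 = 3
depth(s(s(t(s(b, b)), b), t(t(s(b, b))))) = 1 + max(3, 3) = 4
depth(s(t(t(t(s(b, t(b))))), s(s(t(s(b, b)), b), t(t(s(b, b)))))) = 1 + max(5, 4) = 6
depth(t(s(t(t(t(s(b, t(b))))), s(s(t(s(b, b)), b), t(t(s(b, b))))))) = 1 + depth(s(t(t(t(s(b, t(b))))), s(s(t(s(b, b)), b), t(t(s(b, b)))))) = 1 + 6 = 7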